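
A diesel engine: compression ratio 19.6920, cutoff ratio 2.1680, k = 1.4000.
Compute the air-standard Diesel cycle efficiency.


r^(k-1) = 3.2939
rc^k = 2.9545
eta = 0.6371 = 63.7133%

63.7133%


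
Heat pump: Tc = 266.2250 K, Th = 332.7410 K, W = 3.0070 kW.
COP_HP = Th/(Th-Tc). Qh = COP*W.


COP = 332.7410 / 66.5160 = 5.0024
Qh = 5.0024 * 3.0070 = 15.0423 kW

COP = 5.0024, Qh = 15.0423 kW


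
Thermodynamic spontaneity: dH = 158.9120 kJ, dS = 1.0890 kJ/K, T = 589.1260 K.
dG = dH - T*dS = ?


T*dS = 589.1260 * 1.0890 = 641.5582 kJ
dG = 158.9120 - 641.5582 = -482.6462 kJ (spontaneous)

dG = -482.6462 kJ, spontaneous


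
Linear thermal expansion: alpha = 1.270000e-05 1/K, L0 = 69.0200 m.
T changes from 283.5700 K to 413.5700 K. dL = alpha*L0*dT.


dT = 130.0000 K
dL = 1.270000e-05 * 69.0200 * 130.0000 = 0.113952 m
L_final = 69.133952 m

dL = 0.113952 m


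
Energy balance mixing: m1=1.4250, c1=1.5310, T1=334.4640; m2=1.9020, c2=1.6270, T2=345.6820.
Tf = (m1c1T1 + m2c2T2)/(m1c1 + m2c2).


num = 1799.4234
den = 5.2762
Tf = 341.0435 K

341.0435 K


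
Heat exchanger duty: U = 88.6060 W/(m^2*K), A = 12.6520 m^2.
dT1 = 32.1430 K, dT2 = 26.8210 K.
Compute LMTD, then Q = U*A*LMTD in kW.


LMTD = 29.4018 K
Q = 88.6060 * 12.6520 * 29.4018 = 32960.6473 W = 32.9606 kW

32.9606 kW


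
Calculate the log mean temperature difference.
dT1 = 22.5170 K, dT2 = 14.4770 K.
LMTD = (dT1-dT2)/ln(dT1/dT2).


dT1/dT2 = 1.5554
ln(dT1/dT2) = 0.4417
LMTD = 8.0400 / 0.4417 = 18.2020 K

18.2020 K


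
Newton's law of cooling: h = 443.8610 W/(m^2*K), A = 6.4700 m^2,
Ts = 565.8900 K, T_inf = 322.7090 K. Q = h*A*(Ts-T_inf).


dT = 243.1810 K
Q = 443.8610 * 6.4700 * 243.1810 = 698362.4951 W

698362.4951 W


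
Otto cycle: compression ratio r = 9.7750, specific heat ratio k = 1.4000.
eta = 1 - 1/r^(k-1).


r^(k-1) = 2.4891
eta = 1 - 1/2.4891 = 0.5983 = 59.8252%

59.8252%


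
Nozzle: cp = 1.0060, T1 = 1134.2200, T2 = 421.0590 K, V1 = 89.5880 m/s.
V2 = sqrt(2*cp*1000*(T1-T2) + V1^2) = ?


dT = 713.1610 K
2*cp*1000*dT = 1434879.9320
V1^2 = 8026.0097
V2 = sqrt(1442905.9417) = 1201.2102 m/s

1201.2102 m/s


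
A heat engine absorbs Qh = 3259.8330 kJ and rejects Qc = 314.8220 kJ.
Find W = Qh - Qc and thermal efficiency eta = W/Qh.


W = 3259.8330 - 314.8220 = 2945.0110 kJ
eta = 2945.0110 / 3259.8330 = 0.9034 = 90.3424%

W = 2945.0110 kJ, eta = 90.3424%


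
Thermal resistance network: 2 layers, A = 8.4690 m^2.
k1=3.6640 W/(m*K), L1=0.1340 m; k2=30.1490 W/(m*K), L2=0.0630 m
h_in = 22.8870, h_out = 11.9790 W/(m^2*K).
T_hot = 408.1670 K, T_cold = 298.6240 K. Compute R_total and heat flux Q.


R_conv_in = 1/(22.8870*8.4690) = 0.0052
R_1 = 0.1340/(3.6640*8.4690) = 0.0043
R_2 = 0.0630/(30.1490*8.4690) = 0.0002
R_conv_out = 1/(11.9790*8.4690) = 0.0099
R_total = 0.0196 K/W
Q = 109.5430 / 0.0196 = 5594.2662 W

R_total = 0.0196 K/W, Q = 5594.2662 W


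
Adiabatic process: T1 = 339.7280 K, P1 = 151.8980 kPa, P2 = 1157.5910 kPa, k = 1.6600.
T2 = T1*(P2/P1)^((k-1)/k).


(k-1)/k = 0.3976
(P2/P1)^exp = 2.2422
T2 = 339.7280 * 2.2422 = 761.7409 K

761.7409 K


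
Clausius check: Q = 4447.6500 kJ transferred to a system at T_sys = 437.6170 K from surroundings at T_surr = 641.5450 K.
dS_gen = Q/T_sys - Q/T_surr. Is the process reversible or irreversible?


dS_sys = 4447.6500/437.6170 = 10.1633 kJ/K
dS_surr = -4447.6500/641.5450 = -6.9327 kJ/K
dS_gen = 10.1633 - 6.9327 = 3.2306 kJ/K (irreversible)

dS_gen = 3.2306 kJ/K, irreversible


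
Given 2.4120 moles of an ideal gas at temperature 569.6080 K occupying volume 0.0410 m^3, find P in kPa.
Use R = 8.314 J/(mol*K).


P = nRT/V = 2.4120 * 8.314 * 569.6080 / 0.0410
= 11422.5588 / 0.0410 = 278598.9961 Pa = 278.5990 kPa

278.5990 kPa


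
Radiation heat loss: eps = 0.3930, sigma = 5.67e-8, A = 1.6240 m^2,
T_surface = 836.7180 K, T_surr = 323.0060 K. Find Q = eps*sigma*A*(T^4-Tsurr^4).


T^4 = 4.9014e+11
Tsurr^4 = 1.0885e+10
Q = 0.3930 * 5.67e-8 * 1.6240 * 4.7925e+11 = 17342.9985 W

17342.9985 W


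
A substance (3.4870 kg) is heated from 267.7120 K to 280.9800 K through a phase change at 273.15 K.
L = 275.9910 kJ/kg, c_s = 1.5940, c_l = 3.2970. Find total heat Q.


Q1 (sensible, solid) = 3.4870 * 1.5940 * 5.4380 = 30.2259 kJ
Q2 (latent) = 3.4870 * 275.9910 = 962.3806 kJ
Q3 (sensible, liquid) = 3.4870 * 3.2970 * 7.8300 = 90.0187 kJ
Q_total = 1082.6252 kJ

1082.6252 kJ


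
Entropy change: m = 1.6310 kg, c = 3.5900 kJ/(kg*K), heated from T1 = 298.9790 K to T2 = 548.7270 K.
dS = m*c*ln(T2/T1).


T2/T1 = 1.8353
ln(T2/T1) = 0.6072
dS = 1.6310 * 3.5900 * 0.6072 = 3.5555 kJ/K

3.5555 kJ/K


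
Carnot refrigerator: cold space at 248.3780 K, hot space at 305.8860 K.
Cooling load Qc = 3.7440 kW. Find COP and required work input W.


COP = 248.3780 / 57.5080 = 4.3190
W = 3.7440 / 4.3190 = 0.8669 kW

COP = 4.3190, W = 0.8669 kW


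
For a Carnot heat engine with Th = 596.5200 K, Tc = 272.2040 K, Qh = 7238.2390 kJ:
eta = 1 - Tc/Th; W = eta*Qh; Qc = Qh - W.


eta = 1 - 272.2040/596.5200 = 0.5437
W = 0.5437 * 7238.2390 = 3935.2859 kJ
Qc = 7238.2390 - 3935.2859 = 3302.9531 kJ

eta = 54.3680%, W = 3935.2859 kJ, Qc = 3302.9531 kJ


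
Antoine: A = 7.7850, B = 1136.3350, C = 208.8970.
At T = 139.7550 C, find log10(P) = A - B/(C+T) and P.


C+T = 348.6520
B/(C+T) = 3.2592
log10(P) = 7.7850 - 3.2592 = 4.5258
P = 10^4.5258 = 33556.4417 mmHg

33556.4417 mmHg


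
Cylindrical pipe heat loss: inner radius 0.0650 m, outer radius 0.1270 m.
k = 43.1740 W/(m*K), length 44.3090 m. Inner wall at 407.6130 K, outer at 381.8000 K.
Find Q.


dT = 25.8130 K
ln(ro/ri) = 0.6698
Q = 2*pi*43.1740*44.3090*25.8130 / 0.6698 = 463220.2764 W

463220.2764 W


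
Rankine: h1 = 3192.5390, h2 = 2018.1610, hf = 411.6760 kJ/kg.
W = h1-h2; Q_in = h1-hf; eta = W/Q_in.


W = 1174.3780 kJ/kg
Q_in = 2780.8630 kJ/kg
eta = 0.4223 = 42.2307%

eta = 42.2307%


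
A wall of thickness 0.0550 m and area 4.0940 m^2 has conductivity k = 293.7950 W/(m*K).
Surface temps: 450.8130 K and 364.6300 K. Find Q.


dT = 86.1830 K
Q = 293.7950 * 4.0940 * 86.1830 / 0.0550 = 1884738.7378 W

1884738.7378 W


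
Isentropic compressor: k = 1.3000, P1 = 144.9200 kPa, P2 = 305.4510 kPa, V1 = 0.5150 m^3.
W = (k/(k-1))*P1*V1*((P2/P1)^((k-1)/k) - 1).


(k-1)/k = 0.2308
(P2/P1)^exp = 1.1878
W = 4.3333 * 144.9200 * 0.5150 * (1.1878 - 1) = 60.7218 kJ

60.7218 kJ


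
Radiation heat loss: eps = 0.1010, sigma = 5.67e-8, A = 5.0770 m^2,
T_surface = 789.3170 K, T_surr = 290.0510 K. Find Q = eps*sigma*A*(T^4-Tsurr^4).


T^4 = 3.8816e+11
Tsurr^4 = 7.0778e+09
Q = 0.1010 * 5.67e-8 * 5.0770 * 3.8108e+11 = 11079.6293 W

11079.6293 W


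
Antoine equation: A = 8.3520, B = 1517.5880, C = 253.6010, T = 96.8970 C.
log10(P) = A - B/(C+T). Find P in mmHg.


C+T = 350.4980
B/(C+T) = 4.3298
log10(P) = 8.3520 - 4.3298 = 4.0222
P = 10^4.0222 = 10524.3427 mmHg

10524.3427 mmHg


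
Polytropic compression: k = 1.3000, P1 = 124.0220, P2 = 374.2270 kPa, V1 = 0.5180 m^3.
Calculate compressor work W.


(k-1)/k = 0.2308
(P2/P1)^exp = 1.2903
W = 4.3333 * 124.0220 * 0.5180 * (1.2903 - 1) = 80.8116 kJ

80.8116 kJ


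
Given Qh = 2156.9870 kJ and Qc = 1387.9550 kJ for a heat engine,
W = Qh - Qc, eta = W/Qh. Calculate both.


W = 2156.9870 - 1387.9550 = 769.0320 kJ
eta = 769.0320 / 2156.9870 = 0.3565 = 35.6531%

W = 769.0320 kJ, eta = 35.6531%


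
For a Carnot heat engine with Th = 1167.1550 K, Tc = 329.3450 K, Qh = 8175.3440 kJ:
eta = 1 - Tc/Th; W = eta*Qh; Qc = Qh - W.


eta = 1 - 329.3450/1167.1550 = 0.7178
W = 0.7178 * 8175.3440 = 5868.4450 kJ
Qc = 8175.3440 - 5868.4450 = 2306.8990 kJ

eta = 71.7822%, W = 5868.4450 kJ, Qc = 2306.8990 kJ


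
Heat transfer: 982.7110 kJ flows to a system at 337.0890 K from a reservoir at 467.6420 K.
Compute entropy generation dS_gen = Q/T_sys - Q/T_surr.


dS_sys = 982.7110/337.0890 = 2.9153 kJ/K
dS_surr = -982.7110/467.6420 = -2.1014 kJ/K
dS_gen = 2.9153 - 2.1014 = 0.8139 kJ/K (irreversible)

dS_gen = 0.8139 kJ/K, irreversible


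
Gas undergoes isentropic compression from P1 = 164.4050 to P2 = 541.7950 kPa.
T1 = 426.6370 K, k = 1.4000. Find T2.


(k-1)/k = 0.2857
(P2/P1)^exp = 1.4060
T2 = 426.6370 * 1.4060 = 599.8403 K

599.8403 K


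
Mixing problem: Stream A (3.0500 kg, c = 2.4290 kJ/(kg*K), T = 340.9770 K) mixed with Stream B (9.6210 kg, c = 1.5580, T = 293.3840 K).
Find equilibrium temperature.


num = 6923.7958
den = 22.3980
Tf = 309.1261 K

309.1261 K


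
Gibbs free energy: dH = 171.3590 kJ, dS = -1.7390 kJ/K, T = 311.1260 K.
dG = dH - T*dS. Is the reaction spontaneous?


T*dS = 311.1260 * -1.7390 = -541.0481 kJ
dG = 171.3590 + 541.0481 = 712.4071 kJ (non-spontaneous)

dG = 712.4071 kJ, non-spontaneous


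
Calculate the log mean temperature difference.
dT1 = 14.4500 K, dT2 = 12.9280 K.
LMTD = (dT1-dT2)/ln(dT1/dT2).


dT1/dT2 = 1.1177
ln(dT1/dT2) = 0.1113
LMTD = 1.5220 / 0.1113 = 13.6749 K

13.6749 K


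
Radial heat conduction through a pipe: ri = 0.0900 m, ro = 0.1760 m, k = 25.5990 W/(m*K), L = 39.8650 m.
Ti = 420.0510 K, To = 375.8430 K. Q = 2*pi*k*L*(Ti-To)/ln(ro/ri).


dT = 44.2080 K
ln(ro/ri) = 0.6707
Q = 2*pi*25.5990*39.8650*44.2080 / 0.6707 = 422652.8716 W

422652.8716 W


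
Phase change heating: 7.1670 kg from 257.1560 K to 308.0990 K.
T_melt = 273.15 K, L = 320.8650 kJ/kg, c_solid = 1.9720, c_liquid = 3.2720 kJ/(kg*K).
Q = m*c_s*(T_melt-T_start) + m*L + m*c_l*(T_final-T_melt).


Q1 (sensible, solid) = 7.1670 * 1.9720 * 15.9940 = 226.0484 kJ
Q2 (latent) = 7.1670 * 320.8650 = 2299.6395 kJ
Q3 (sensible, liquid) = 7.1670 * 3.2720 * 34.9490 = 819.5689 kJ
Q_total = 3345.2567 kJ

3345.2567 kJ


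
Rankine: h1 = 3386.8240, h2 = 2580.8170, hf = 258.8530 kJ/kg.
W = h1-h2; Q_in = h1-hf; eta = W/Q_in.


W = 806.0070 kJ/kg
Q_in = 3127.9710 kJ/kg
eta = 0.2577 = 25.7677%

eta = 25.7677%


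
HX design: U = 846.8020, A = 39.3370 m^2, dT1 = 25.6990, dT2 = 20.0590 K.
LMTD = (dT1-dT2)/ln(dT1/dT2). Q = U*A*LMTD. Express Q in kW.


LMTD = 22.7627 K
Q = 846.8020 * 39.3370 * 22.7627 = 758239.1775 W = 758.2392 kW

758.2392 kW


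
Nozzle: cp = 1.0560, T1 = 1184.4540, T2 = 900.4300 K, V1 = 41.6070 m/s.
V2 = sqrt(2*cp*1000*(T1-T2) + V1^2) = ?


dT = 284.0240 K
2*cp*1000*dT = 599858.6880
V1^2 = 1731.1424
V2 = sqrt(601589.8304) = 775.6222 m/s

775.6222 m/s


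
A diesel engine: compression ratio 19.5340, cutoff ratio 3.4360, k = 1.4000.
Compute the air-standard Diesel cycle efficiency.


r^(k-1) = 3.2833
rc^k = 5.6296
eta = 0.5866 = 58.6555%

58.6555%


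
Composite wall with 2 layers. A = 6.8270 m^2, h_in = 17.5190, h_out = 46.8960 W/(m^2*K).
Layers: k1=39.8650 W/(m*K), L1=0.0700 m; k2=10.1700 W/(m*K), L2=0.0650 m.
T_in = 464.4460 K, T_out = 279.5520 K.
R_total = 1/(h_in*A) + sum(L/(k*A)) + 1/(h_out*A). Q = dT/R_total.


R_conv_in = 1/(17.5190*6.8270) = 0.0084
R_1 = 0.0700/(39.8650*6.8270) = 0.0003
R_2 = 0.0650/(10.1700*6.8270) = 0.0009
R_conv_out = 1/(46.8960*6.8270) = 0.0031
R_total = 0.0127 K/W
Q = 184.8940 / 0.0127 = 14583.9756 W

R_total = 0.0127 K/W, Q = 14583.9756 W


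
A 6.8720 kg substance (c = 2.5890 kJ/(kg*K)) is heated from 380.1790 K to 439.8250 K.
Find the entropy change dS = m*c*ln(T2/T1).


T2/T1 = 1.1569
ln(T2/T1) = 0.1457
dS = 6.8720 * 2.5890 * 0.1457 = 2.5929 kJ/K

2.5929 kJ/K


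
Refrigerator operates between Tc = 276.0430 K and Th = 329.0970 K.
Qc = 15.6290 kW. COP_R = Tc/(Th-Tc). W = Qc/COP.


COP = 276.0430 / 53.0540 = 5.2031
W = 15.6290 / 5.2031 = 3.0038 kW

COP = 5.2031, W = 3.0038 kW


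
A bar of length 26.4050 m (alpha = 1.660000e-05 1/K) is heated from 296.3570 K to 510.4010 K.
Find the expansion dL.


dT = 214.0440 K
dL = 1.660000e-05 * 26.4050 * 214.0440 = 0.093820 m
L_final = 26.498820 m

dL = 0.093820 m


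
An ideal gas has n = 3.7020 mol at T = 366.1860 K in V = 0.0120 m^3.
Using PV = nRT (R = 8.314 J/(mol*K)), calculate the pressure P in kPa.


P = nRT/V = 3.7020 * 8.314 * 366.1860 / 0.0120
= 11270.6294 / 0.0120 = 939219.1196 Pa = 939.2191 kPa

939.2191 kPa


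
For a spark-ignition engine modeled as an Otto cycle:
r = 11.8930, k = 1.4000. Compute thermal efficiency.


r^(k-1) = 2.6923
eta = 1 - 1/2.6923 = 0.6286 = 62.8564%

62.8564%


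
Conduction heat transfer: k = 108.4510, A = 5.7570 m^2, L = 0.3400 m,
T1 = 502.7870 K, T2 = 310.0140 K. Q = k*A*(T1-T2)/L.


dT = 192.7730 K
Q = 108.4510 * 5.7570 * 192.7730 / 0.3400 = 353994.9605 W

353994.9605 W


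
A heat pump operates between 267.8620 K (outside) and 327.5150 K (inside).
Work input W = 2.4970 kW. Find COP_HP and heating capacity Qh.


COP = 327.5150 / 59.6530 = 5.4903
Qh = 5.4903 * 2.4970 = 13.7094 kW

COP = 5.4903, Qh = 13.7094 kW


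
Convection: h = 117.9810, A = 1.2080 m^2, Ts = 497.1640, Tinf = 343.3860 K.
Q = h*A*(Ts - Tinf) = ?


dT = 153.7780 K
Q = 117.9810 * 1.2080 * 153.7780 = 21916.6017 W

21916.6017 W


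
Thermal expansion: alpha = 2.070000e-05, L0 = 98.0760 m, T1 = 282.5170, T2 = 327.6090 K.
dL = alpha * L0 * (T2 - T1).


dT = 45.0920 K
dL = 2.070000e-05 * 98.0760 * 45.0920 = 0.091545 m
L_final = 98.167545 m

dL = 0.091545 m


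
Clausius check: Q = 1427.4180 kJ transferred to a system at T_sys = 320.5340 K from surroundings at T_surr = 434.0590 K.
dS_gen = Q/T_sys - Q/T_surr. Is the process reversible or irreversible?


dS_sys = 1427.4180/320.5340 = 4.4532 kJ/K
dS_surr = -1427.4180/434.0590 = -3.2885 kJ/K
dS_gen = 4.4532 - 3.2885 = 1.1647 kJ/K (irreversible)

dS_gen = 1.1647 kJ/K, irreversible


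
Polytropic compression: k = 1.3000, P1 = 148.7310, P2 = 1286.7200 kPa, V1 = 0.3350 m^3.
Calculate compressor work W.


(k-1)/k = 0.2308
(P2/P1)^exp = 1.6453
W = 4.3333 * 148.7310 * 0.3350 * (1.6453 - 1) = 139.3292 kJ

139.3292 kJ


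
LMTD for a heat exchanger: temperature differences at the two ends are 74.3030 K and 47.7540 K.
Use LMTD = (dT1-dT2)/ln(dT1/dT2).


dT1/dT2 = 1.5560
ln(dT1/dT2) = 0.4421
LMTD = 26.5490 / 0.4421 = 60.0536 K

60.0536 K


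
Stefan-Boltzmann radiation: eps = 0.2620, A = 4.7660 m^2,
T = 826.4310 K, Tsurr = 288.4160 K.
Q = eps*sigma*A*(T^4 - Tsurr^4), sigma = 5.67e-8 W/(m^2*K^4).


T^4 = 4.6647e+11
Tsurr^4 = 6.9195e+09
Q = 0.2620 * 5.67e-8 * 4.7660 * 4.5955e+11 = 32536.7605 W

32536.7605 W


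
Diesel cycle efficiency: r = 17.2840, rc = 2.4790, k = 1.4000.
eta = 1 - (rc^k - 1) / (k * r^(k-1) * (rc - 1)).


r^(k-1) = 3.1265
rc^k = 3.5644
eta = 0.6039 = 60.3874%

60.3874%


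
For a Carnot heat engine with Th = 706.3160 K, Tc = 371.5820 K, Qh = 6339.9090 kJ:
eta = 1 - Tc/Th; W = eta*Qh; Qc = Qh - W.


eta = 1 - 371.5820/706.3160 = 0.4739
W = 0.4739 * 6339.9090 = 3004.5802 kJ
Qc = 6339.9090 - 3004.5802 = 3335.3288 kJ

eta = 47.3915%, W = 3004.5802 kJ, Qc = 3335.3288 kJ


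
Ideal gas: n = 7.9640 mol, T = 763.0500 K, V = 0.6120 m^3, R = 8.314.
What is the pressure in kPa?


P = nRT/V = 7.9640 * 8.314 * 763.0500 / 0.6120
= 50523.5977 / 0.6120 = 82554.8982 Pa = 82.5549 kPa

82.5549 kPa


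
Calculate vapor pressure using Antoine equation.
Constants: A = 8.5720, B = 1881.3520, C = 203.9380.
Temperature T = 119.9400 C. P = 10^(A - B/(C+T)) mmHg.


C+T = 323.8780
B/(C+T) = 5.8088
log10(P) = 8.5720 - 5.8088 = 2.7632
P = 10^2.7632 = 579.6566 mmHg

579.6566 mmHg


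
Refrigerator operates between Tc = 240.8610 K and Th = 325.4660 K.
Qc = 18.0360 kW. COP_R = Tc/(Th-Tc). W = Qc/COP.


COP = 240.8610 / 84.6050 = 2.8469
W = 18.0360 / 2.8469 = 6.3353 kW

COP = 2.8469, W = 6.3353 kW


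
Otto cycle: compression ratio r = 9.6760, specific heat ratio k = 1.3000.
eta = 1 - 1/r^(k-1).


r^(k-1) = 1.9756
eta = 1 - 1/1.9756 = 0.4938 = 49.3836%

49.3836%


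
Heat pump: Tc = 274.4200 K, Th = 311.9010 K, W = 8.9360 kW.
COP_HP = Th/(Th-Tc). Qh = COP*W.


COP = 311.9010 / 37.4810 = 8.3216
Qh = 8.3216 * 8.9360 = 74.3616 kW

COP = 8.3216, Qh = 74.3616 kW


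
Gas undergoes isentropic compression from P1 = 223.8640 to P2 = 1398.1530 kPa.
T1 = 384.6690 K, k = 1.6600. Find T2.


(k-1)/k = 0.3976
(P2/P1)^exp = 2.0716
T2 = 384.6690 * 2.0716 = 796.8899 K

796.8899 K


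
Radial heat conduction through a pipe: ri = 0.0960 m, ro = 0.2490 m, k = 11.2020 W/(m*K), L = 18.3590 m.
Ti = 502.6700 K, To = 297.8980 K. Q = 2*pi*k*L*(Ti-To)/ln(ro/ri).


dT = 204.7720 K
ln(ro/ri) = 0.9531
Q = 2*pi*11.2020*18.3590*204.7720 / 0.9531 = 277622.3443 W

277622.3443 W


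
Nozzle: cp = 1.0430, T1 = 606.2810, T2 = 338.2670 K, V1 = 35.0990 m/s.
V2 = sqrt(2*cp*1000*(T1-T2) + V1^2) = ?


dT = 268.0140 K
2*cp*1000*dT = 559077.2040
V1^2 = 1231.9398
V2 = sqrt(560309.1438) = 748.5380 m/s

748.5380 m/s


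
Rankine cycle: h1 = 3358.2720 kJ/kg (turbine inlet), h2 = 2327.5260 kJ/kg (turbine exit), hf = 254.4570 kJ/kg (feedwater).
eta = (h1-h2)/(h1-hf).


W = 1030.7460 kJ/kg
Q_in = 3103.8150 kJ/kg
eta = 0.3321 = 33.2090%

eta = 33.2090%


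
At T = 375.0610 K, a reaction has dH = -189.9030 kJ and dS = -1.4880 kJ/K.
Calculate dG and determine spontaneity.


T*dS = 375.0610 * -1.4880 = -558.0908 kJ
dG = -189.9030 + 558.0908 = 368.1878 kJ (non-spontaneous)

dG = 368.1878 kJ, non-spontaneous


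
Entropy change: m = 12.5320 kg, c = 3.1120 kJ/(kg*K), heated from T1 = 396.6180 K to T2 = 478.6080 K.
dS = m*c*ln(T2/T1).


T2/T1 = 1.2067
ln(T2/T1) = 0.1879
dS = 12.5320 * 3.1120 * 0.1879 = 7.3283 kJ/K

7.3283 kJ/K


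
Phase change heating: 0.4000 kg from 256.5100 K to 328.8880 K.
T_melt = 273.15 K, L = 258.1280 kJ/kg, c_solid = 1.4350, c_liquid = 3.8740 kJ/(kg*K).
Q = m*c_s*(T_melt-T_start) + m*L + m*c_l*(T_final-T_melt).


Q1 (sensible, solid) = 0.4000 * 1.4350 * 16.6400 = 9.5514 kJ
Q2 (latent) = 0.4000 * 258.1280 = 103.2512 kJ
Q3 (sensible, liquid) = 0.4000 * 3.8740 * 55.7380 = 86.3716 kJ
Q_total = 199.1742 kJ

199.1742 kJ


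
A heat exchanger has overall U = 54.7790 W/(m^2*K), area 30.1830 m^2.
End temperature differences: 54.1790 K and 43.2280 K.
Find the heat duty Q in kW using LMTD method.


LMTD = 48.4976 K
Q = 54.7790 * 30.1830 * 48.4976 = 80185.6829 W = 80.1857 kW

80.1857 kW


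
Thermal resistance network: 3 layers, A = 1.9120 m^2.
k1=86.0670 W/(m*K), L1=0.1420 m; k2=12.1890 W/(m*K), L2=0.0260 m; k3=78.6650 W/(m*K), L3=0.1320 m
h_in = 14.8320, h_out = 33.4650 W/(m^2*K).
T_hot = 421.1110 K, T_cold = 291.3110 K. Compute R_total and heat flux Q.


R_conv_in = 1/(14.8320*1.9120) = 0.0353
R_1 = 0.1420/(86.0670*1.9120) = 0.0009
R_2 = 0.0260/(12.1890*1.9120) = 0.0011
R_3 = 0.1320/(78.6650*1.9120) = 0.0009
R_conv_out = 1/(33.4650*1.9120) = 0.0156
R_total = 0.0537 K/W
Q = 129.8000 / 0.0537 = 2415.0081 W

R_total = 0.0537 K/W, Q = 2415.0081 W


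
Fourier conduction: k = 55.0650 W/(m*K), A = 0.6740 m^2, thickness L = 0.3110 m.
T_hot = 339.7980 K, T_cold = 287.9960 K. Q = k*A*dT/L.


dT = 51.8020 K
Q = 55.0650 * 0.6740 * 51.8020 / 0.3110 = 6181.8958 W

6181.8958 W


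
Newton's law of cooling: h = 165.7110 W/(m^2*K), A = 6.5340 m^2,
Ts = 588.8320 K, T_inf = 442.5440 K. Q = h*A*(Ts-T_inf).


dT = 146.2880 K
Q = 165.7110 * 6.5340 * 146.2880 = 158394.1620 W

158394.1620 W


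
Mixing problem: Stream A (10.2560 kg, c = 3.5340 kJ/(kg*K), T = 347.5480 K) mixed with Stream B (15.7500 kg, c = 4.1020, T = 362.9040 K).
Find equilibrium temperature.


num = 36042.7317
den = 100.8512
Tf = 357.3852 K

357.3852 K


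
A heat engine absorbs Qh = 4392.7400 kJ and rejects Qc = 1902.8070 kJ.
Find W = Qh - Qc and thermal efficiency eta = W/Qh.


W = 4392.7400 - 1902.8070 = 2489.9330 kJ
eta = 2489.9330 / 4392.7400 = 0.5668 = 56.6829%

W = 2489.9330 kJ, eta = 56.6829%


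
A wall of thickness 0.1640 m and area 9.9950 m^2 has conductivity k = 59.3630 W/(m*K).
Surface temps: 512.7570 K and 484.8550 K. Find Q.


dT = 27.9020 K
Q = 59.3630 * 9.9950 * 27.9020 / 0.1640 = 100946.2349 W

100946.2349 W


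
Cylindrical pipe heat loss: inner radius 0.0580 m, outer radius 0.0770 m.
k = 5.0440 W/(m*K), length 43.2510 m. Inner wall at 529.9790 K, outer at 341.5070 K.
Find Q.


dT = 188.4720 K
ln(ro/ri) = 0.2834
Q = 2*pi*5.0440*43.2510*188.4720 / 0.2834 = 911707.8602 W

911707.8602 W


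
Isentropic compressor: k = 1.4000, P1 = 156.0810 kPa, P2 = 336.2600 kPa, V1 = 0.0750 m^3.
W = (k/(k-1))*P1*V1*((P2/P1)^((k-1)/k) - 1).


(k-1)/k = 0.2857
(P2/P1)^exp = 1.2452
W = 3.5000 * 156.0810 * 0.0750 * (1.2452 - 1) = 10.0458 kJ

10.0458 kJ


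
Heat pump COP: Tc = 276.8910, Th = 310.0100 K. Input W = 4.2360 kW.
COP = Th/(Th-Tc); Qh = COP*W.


COP = 310.0100 / 33.1190 = 9.3605
Qh = 9.3605 * 4.2360 = 39.6510 kW

COP = 9.3605, Qh = 39.6510 kW


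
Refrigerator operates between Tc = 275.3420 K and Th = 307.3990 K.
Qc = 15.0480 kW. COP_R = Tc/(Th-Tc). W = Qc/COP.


COP = 275.3420 / 32.0570 = 8.5891
W = 15.0480 / 8.5891 = 1.7520 kW

COP = 8.5891, W = 1.7520 kW


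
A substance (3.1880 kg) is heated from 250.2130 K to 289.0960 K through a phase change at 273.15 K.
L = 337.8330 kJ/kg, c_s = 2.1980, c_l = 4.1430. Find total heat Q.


Q1 (sensible, solid) = 3.1880 * 2.1980 * 22.9370 = 160.7247 kJ
Q2 (latent) = 3.1880 * 337.8330 = 1077.0116 kJ
Q3 (sensible, liquid) = 3.1880 * 4.1430 * 15.9460 = 210.6129 kJ
Q_total = 1448.3492 kJ

1448.3492 kJ


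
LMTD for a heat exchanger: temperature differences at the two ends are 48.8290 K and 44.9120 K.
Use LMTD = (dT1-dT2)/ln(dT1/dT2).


dT1/dT2 = 1.0872
ln(dT1/dT2) = 0.0836
LMTD = 3.9170 / 0.0836 = 46.8432 K

46.8432 K


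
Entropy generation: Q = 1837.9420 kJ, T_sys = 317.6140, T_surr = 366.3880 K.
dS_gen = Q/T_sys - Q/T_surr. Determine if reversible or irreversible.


dS_sys = 1837.9420/317.6140 = 5.7867 kJ/K
dS_surr = -1837.9420/366.3880 = -5.0164 kJ/K
dS_gen = 5.7867 - 5.0164 = 0.7703 kJ/K (irreversible)

dS_gen = 0.7703 kJ/K, irreversible


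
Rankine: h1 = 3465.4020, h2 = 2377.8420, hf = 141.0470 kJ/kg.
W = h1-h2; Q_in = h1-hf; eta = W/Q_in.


W = 1087.5600 kJ/kg
Q_in = 3324.3550 kJ/kg
eta = 0.3271 = 32.7149%

eta = 32.7149%


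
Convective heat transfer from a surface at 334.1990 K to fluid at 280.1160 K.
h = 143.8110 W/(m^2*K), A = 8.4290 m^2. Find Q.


dT = 54.0830 K
Q = 143.8110 * 8.4290 * 54.0830 = 65558.4888 W

65558.4888 W


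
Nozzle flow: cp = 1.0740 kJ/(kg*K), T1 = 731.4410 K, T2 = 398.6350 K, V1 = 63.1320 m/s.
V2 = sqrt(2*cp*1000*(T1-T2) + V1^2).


dT = 332.8060 K
2*cp*1000*dT = 714867.2880
V1^2 = 3985.6494
V2 = sqrt(718852.9374) = 847.8520 m/s

847.8520 m/s


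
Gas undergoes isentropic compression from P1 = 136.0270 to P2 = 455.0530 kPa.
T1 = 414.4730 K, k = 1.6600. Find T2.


(k-1)/k = 0.3976
(P2/P1)^exp = 1.6163
T2 = 414.4730 * 1.6163 = 669.8958 K

669.8958 K


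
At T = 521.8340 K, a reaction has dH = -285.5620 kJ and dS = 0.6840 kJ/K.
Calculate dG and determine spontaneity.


T*dS = 521.8340 * 0.6840 = 356.9345 kJ
dG = -285.5620 - 356.9345 = -642.4965 kJ (spontaneous)

dG = -642.4965 kJ, spontaneous


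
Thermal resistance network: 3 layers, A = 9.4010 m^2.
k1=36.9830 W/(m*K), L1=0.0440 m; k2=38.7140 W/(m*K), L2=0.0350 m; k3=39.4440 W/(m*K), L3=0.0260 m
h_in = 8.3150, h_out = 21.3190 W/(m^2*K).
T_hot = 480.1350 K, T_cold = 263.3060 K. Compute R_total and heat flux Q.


R_conv_in = 1/(8.3150*9.4010) = 0.0128
R_1 = 0.0440/(36.9830*9.4010) = 0.0001
R_2 = 0.0350/(38.7140*9.4010) = 9.6167e-05
R_3 = 0.0260/(39.4440*9.4010) = 7.0116e-05
R_conv_out = 1/(21.3190*9.4010) = 0.0050
R_total = 0.0181 K/W
Q = 216.8290 / 0.0181 = 11996.0023 W

R_total = 0.0181 K/W, Q = 11996.0023 W


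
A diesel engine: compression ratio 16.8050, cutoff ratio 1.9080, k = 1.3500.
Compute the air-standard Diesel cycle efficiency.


r^(k-1) = 2.6847
rc^k = 2.3921
eta = 0.5770 = 57.6991%

57.6991%


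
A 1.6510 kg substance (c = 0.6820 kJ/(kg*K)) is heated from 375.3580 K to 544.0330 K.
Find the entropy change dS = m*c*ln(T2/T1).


T2/T1 = 1.4494
ln(T2/T1) = 0.3711
dS = 1.6510 * 0.6820 * 0.3711 = 0.4179 kJ/K

0.4179 kJ/K


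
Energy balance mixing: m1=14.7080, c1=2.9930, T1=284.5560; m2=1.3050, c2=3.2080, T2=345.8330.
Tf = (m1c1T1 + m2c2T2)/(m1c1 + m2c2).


num = 13974.2613
den = 48.2075
Tf = 289.8774 K

289.8774 K


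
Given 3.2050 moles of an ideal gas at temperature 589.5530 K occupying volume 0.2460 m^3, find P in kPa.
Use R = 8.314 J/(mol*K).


P = nRT/V = 3.2050 * 8.314 * 589.5530 / 0.2460
= 15709.4474 / 0.2460 = 63859.5422 Pa = 63.8595 kPa

63.8595 kPa


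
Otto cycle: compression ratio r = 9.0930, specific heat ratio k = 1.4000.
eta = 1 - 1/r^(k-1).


r^(k-1) = 2.4181
eta = 1 - 1/2.4181 = 0.5865 = 58.6460%

58.6460%


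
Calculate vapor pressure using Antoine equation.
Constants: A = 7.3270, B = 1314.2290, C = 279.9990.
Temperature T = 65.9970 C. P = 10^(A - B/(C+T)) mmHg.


C+T = 345.9960
B/(C+T) = 3.7984
log10(P) = 7.3270 - 3.7984 = 3.5286
P = 10^3.5286 = 3377.5857 mmHg

3377.5857 mmHg


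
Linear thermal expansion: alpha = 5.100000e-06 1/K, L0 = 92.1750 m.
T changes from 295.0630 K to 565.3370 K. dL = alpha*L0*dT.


dT = 270.2740 K
dL = 5.100000e-06 * 92.1750 * 270.2740 = 0.127054 m
L_final = 92.302054 m

dL = 0.127054 m


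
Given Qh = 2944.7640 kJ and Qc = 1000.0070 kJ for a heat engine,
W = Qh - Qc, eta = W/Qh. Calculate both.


W = 2944.7640 - 1000.0070 = 1944.7570 kJ
eta = 1944.7570 / 2944.7640 = 0.6604 = 66.0412%

W = 1944.7570 kJ, eta = 66.0412%


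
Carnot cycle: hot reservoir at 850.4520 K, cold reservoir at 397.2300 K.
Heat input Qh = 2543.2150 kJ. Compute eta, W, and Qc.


eta = 1 - 397.2300/850.4520 = 0.5329
W = 0.5329 * 2543.2150 = 1355.3275 kJ
Qc = 2543.2150 - 1355.3275 = 1187.8875 kJ

eta = 53.2919%, W = 1355.3275 kJ, Qc = 1187.8875 kJ


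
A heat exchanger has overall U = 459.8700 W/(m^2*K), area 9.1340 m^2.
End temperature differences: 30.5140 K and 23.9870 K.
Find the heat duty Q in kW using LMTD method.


LMTD = 27.1197 K
Q = 459.8700 * 9.1340 * 27.1197 = 113915.0971 W = 113.9151 kW

113.9151 kW


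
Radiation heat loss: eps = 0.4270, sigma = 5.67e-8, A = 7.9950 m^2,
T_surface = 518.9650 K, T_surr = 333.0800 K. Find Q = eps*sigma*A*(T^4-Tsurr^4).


T^4 = 7.2536e+10
Tsurr^4 = 1.2308e+10
Q = 0.4270 * 5.67e-8 * 7.9950 * 6.0228e+10 = 11658.0220 W

11658.0220 W


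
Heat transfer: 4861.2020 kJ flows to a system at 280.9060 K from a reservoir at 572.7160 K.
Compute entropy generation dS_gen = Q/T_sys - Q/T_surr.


dS_sys = 4861.2020/280.9060 = 17.3054 kJ/K
dS_surr = -4861.2020/572.7160 = -8.4880 kJ/K
dS_gen = 17.3054 - 8.4880 = 8.8175 kJ/K (irreversible)

dS_gen = 8.8175 kJ/K, irreversible


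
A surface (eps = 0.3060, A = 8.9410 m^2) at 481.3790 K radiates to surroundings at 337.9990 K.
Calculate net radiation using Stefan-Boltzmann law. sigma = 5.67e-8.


T^4 = 5.3697e+10
Tsurr^4 = 1.3052e+10
Q = 0.3060 * 5.67e-8 * 8.9410 * 4.0645e+10 = 6305.2270 W

6305.2270 W


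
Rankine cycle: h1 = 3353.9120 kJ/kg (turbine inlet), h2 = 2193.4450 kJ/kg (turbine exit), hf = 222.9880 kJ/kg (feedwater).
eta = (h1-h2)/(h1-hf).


W = 1160.4670 kJ/kg
Q_in = 3130.9240 kJ/kg
eta = 0.3706 = 37.0647%

eta = 37.0647%


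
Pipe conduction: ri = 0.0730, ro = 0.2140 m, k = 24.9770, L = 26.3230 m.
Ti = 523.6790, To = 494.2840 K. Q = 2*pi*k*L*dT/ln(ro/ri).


dT = 29.3950 K
ln(ro/ri) = 1.0755
Q = 2*pi*24.9770*26.3230*29.3950 / 1.0755 = 112904.6641 W

112904.6641 W


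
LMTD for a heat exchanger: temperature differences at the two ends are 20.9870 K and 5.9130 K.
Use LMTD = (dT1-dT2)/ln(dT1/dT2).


dT1/dT2 = 3.5493
ln(dT1/dT2) = 1.2667
LMTD = 15.0740 / 1.2667 = 11.8997 K

11.8997 K


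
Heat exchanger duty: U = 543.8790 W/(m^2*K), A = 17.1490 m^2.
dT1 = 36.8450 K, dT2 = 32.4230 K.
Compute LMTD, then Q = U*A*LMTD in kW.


LMTD = 34.5869 K
Q = 543.8790 * 17.1490 * 34.5869 = 322591.3527 W = 322.5914 kW

322.5914 kW


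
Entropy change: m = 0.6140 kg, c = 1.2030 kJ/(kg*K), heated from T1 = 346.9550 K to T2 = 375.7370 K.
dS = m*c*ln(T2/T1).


T2/T1 = 1.0830
ln(T2/T1) = 0.0797
dS = 0.6140 * 1.2030 * 0.0797 = 0.0589 kJ/K

0.0589 kJ/K


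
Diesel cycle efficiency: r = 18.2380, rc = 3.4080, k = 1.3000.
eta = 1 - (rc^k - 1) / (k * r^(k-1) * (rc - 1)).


r^(k-1) = 2.3894
rc^k = 4.9232
eta = 0.4755 = 47.5495%

47.5495%


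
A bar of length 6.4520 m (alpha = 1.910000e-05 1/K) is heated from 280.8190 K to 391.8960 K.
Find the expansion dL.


dT = 111.0770 K
dL = 1.910000e-05 * 6.4520 * 111.0770 = 0.013688 m
L_final = 6.465688 m

dL = 0.013688 m


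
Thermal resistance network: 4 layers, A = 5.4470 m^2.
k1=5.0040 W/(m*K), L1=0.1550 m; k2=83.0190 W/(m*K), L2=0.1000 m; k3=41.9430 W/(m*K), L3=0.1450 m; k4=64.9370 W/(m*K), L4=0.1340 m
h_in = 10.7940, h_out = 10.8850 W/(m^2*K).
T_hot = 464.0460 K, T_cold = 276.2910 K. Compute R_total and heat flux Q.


R_conv_in = 1/(10.7940*5.4470) = 0.0170
R_1 = 0.1550/(5.0040*5.4470) = 0.0057
R_2 = 0.1000/(83.0190*5.4470) = 0.0002
R_3 = 0.1450/(41.9430*5.4470) = 0.0006
R_4 = 0.1340/(64.9370*5.4470) = 0.0004
R_conv_out = 1/(10.8850*5.4470) = 0.0169
R_total = 0.0408 K/W
Q = 187.7550 / 0.0408 = 4602.3274 W

R_total = 0.0408 K/W, Q = 4602.3274 W


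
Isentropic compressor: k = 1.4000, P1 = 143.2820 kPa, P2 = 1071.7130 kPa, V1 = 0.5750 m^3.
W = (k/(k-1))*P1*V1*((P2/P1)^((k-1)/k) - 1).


(k-1)/k = 0.2857
(P2/P1)^exp = 1.7770
W = 3.5000 * 143.2820 * 0.5750 * (1.7770 - 1) = 224.0454 kJ

224.0454 kJ


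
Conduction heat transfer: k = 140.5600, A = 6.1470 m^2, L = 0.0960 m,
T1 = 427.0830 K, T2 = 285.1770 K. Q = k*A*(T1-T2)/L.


dT = 141.9060 K
Q = 140.5600 * 6.1470 * 141.9060 / 0.0960 = 1277186.9931 W

1277186.9931 W


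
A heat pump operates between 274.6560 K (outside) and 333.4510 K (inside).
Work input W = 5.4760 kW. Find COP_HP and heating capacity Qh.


COP = 333.4510 / 58.7950 = 5.6714
Qh = 5.6714 * 5.4760 = 31.0567 kW

COP = 5.6714, Qh = 31.0567 kW


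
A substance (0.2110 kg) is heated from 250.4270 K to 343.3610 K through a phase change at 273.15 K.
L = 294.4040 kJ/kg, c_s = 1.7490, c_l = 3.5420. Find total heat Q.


Q1 (sensible, solid) = 0.2110 * 1.7490 * 22.7230 = 8.3857 kJ
Q2 (latent) = 0.2110 * 294.4040 = 62.1192 kJ
Q3 (sensible, liquid) = 0.2110 * 3.5420 * 70.2110 = 52.4730 kJ
Q_total = 122.9780 kJ

122.9780 kJ


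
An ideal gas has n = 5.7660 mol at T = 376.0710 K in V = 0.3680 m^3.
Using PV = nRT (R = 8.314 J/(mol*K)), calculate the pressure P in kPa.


P = nRT/V = 5.7660 * 8.314 * 376.0710 / 0.3680
= 18028.2887 / 0.3680 = 48989.9148 Pa = 48.9899 kPa

48.9899 kPa


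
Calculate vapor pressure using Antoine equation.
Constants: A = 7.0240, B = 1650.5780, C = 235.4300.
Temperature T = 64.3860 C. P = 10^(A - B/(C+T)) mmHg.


C+T = 299.8160
B/(C+T) = 5.5053
log10(P) = 7.0240 - 5.5053 = 1.5187
P = 10^1.5187 = 33.0139 mmHg

33.0139 mmHg


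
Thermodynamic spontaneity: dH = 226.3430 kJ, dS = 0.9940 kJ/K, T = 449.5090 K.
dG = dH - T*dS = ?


T*dS = 449.5090 * 0.9940 = 446.8119 kJ
dG = 226.3430 - 446.8119 = -220.4689 kJ (spontaneous)

dG = -220.4689 kJ, spontaneous


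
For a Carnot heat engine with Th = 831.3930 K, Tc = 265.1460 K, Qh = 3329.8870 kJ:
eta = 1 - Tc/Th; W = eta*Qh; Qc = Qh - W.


eta = 1 - 265.1460/831.3930 = 0.6811
W = 0.6811 * 3329.8870 = 2267.9269 kJ
Qc = 3329.8870 - 2267.9269 = 1061.9601 kJ

eta = 68.1082%, W = 2267.9269 kJ, Qc = 1061.9601 kJ


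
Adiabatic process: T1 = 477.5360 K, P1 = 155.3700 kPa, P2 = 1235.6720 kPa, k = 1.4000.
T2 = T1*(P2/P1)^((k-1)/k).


(k-1)/k = 0.2857
(P2/P1)^exp = 1.8084
T2 = 477.5360 * 1.8084 = 863.5791 K

863.5791 K


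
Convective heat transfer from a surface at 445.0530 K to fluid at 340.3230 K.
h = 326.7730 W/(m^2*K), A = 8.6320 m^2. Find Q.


dT = 104.7300 K
Q = 326.7730 * 8.6320 * 104.7300 = 295412.3861 W

295412.3861 W


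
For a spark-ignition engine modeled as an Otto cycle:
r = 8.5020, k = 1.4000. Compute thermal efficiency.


r^(k-1) = 2.3540
eta = 1 - 1/2.3540 = 0.5752 = 57.5193%

57.5193%


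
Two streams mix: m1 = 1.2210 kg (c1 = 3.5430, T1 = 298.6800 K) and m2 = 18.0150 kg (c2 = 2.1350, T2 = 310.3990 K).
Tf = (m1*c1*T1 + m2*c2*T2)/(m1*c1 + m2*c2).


num = 13230.6647
den = 42.7880
Tf = 309.2142 K

309.2142 K


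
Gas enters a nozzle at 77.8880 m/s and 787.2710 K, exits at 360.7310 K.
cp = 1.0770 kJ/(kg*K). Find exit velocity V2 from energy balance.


dT = 426.5400 K
2*cp*1000*dT = 918767.1600
V1^2 = 6066.5405
V2 = sqrt(924833.7005) = 961.6827 m/s

961.6827 m/s


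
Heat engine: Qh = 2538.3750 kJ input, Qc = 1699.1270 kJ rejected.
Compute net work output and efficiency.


W = 2538.3750 - 1699.1270 = 839.2480 kJ
eta = 839.2480 / 2538.3750 = 0.3306 = 33.0624%

W = 839.2480 kJ, eta = 33.0624%


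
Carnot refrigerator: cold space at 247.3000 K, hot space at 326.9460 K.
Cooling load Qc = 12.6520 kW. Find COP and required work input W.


COP = 247.3000 / 79.6460 = 3.1050
W = 12.6520 / 3.1050 = 4.0747 kW

COP = 3.1050, W = 4.0747 kW


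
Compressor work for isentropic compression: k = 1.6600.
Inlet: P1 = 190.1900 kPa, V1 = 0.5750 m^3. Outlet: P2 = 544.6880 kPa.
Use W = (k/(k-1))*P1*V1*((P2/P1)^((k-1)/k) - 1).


(k-1)/k = 0.3976
(P2/P1)^exp = 1.5194
W = 2.5152 * 190.1900 * 0.5750 * (1.5194 - 1) = 142.8740 kJ

142.8740 kJ


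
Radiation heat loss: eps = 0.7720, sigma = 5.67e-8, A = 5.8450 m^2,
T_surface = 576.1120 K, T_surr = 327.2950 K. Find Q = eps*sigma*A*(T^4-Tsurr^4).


T^4 = 1.1016e+11
Tsurr^4 = 1.1475e+10
Q = 0.7720 * 5.67e-8 * 5.8450 * 9.8686e+10 = 25248.7370 W

25248.7370 W


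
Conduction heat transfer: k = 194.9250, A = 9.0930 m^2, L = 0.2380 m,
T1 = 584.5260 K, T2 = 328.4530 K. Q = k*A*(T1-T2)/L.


dT = 256.0730 K
Q = 194.9250 * 9.0930 * 256.0730 / 0.2380 = 1907047.7457 W

1907047.7457 W


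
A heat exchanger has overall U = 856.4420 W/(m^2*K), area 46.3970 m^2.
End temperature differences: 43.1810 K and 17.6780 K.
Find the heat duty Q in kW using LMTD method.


LMTD = 28.5562 K
Q = 856.4420 * 46.3970 * 28.5562 = 1134720.5816 W = 1134.7206 kW

1134.7206 kW


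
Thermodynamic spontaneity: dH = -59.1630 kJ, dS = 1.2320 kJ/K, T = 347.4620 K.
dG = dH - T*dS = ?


T*dS = 347.4620 * 1.2320 = 428.0732 kJ
dG = -59.1630 - 428.0732 = -487.2362 kJ (spontaneous)

dG = -487.2362 kJ, spontaneous


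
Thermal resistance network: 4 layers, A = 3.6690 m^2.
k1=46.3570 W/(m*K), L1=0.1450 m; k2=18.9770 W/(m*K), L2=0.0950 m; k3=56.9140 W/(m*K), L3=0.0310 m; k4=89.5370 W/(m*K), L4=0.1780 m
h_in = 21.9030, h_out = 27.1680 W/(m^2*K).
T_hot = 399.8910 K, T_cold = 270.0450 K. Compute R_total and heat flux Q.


R_conv_in = 1/(21.9030*3.6690) = 0.0124
R_1 = 0.1450/(46.3570*3.6690) = 0.0009
R_2 = 0.0950/(18.9770*3.6690) = 0.0014
R_3 = 0.0310/(56.9140*3.6690) = 0.0001
R_4 = 0.1780/(89.5370*3.6690) = 0.0005
R_conv_out = 1/(27.1680*3.6690) = 0.0100
R_total = 0.0254 K/W
Q = 129.8460 / 0.0254 = 5115.4559 W

R_total = 0.0254 K/W, Q = 5115.4559 W


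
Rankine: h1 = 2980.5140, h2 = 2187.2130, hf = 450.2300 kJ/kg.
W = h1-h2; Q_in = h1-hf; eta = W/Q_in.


W = 793.3010 kJ/kg
Q_in = 2530.2840 kJ/kg
eta = 0.3135 = 31.3523%

eta = 31.3523%


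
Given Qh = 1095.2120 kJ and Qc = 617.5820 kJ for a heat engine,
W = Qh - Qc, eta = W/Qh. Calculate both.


W = 1095.2120 - 617.5820 = 477.6300 kJ
eta = 477.6300 / 1095.2120 = 0.4361 = 43.6107%

W = 477.6300 kJ, eta = 43.6107%


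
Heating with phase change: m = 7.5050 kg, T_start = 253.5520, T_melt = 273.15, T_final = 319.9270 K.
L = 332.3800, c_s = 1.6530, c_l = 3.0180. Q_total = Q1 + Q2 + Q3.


Q1 (sensible, solid) = 7.5050 * 1.6530 * 19.5980 = 243.1282 kJ
Q2 (latent) = 7.5050 * 332.3800 = 2494.5119 kJ
Q3 (sensible, liquid) = 7.5050 * 3.0180 * 46.7770 = 1059.5033 kJ
Q_total = 3797.1433 kJ

3797.1433 kJ


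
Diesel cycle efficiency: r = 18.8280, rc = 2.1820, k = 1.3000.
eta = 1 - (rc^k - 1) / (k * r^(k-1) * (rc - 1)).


r^(k-1) = 2.4124
rc^k = 2.7575
eta = 0.5259 = 52.5882%

52.5882%


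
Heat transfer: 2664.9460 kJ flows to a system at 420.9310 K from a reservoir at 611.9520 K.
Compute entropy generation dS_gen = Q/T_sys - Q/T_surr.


dS_sys = 2664.9460/420.9310 = 6.3311 kJ/K
dS_surr = -2664.9460/611.9520 = -4.3548 kJ/K
dS_gen = 6.3311 - 4.3548 = 1.9762 kJ/K (irreversible)

dS_gen = 1.9762 kJ/K, irreversible


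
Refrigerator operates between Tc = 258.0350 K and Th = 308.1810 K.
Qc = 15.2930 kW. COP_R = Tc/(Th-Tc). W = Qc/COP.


COP = 258.0350 / 50.1460 = 5.1457
W = 15.2930 / 5.1457 = 2.9720 kW

COP = 5.1457, W = 2.9720 kW


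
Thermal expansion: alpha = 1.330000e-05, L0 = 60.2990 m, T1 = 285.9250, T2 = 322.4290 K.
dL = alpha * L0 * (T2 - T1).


dT = 36.5040 K
dL = 1.330000e-05 * 60.2990 * 36.5040 = 0.029275 m
L_final = 60.328275 m

dL = 0.029275 m


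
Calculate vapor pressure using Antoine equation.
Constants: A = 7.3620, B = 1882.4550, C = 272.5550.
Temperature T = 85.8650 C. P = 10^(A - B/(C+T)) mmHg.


C+T = 358.4200
B/(C+T) = 5.2521
log10(P) = 7.3620 - 5.2521 = 2.1099
P = 10^2.1099 = 128.7975 mmHg

128.7975 mmHg


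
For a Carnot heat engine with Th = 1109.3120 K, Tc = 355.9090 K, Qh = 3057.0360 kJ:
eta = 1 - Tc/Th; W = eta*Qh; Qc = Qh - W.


eta = 1 - 355.9090/1109.3120 = 0.6792
W = 0.6792 * 3057.0360 = 2076.2239 kJ
Qc = 3057.0360 - 2076.2239 = 980.8121 kJ

eta = 67.9162%, W = 2076.2239 kJ, Qc = 980.8121 kJ


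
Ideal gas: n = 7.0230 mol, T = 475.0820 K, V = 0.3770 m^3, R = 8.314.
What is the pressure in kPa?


P = nRT/V = 7.0230 * 8.314 * 475.0820 / 0.3770
= 27739.6684 / 0.3770 = 73580.0222 Pa = 73.5800 kPa

73.5800 kPa


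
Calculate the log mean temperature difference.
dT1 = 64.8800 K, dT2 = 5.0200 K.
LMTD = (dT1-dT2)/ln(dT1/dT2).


dT1/dT2 = 12.9243
ln(dT1/dT2) = 2.5591
LMTD = 59.8600 / 2.5591 = 23.3909 K

23.3909 K


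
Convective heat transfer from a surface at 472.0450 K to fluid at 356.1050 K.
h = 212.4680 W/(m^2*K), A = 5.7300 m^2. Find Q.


dT = 115.9400 K
Q = 212.4680 * 5.7300 * 115.9400 = 141150.1837 W

141150.1837 W


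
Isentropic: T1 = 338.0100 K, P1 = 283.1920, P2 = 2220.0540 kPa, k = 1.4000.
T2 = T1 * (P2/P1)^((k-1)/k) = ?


(k-1)/k = 0.2857
(P2/P1)^exp = 1.8010
T2 = 338.0100 * 1.8010 = 608.7498 K

608.7498 K


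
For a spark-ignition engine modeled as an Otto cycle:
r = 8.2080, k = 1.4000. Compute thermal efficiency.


r^(k-1) = 2.3211
eta = 1 - 1/2.3211 = 0.5692 = 56.9171%

56.9171%


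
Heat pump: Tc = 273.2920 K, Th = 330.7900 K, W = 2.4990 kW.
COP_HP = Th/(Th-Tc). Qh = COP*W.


COP = 330.7900 / 57.4980 = 5.7531
Qh = 5.7531 * 2.4990 = 14.3769 kW

COP = 5.7531, Qh = 14.3769 kW


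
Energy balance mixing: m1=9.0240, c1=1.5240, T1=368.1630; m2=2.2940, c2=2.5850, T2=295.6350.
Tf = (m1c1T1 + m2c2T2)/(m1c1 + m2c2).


num = 6816.3022
den = 19.6826
Tf = 346.3117 K

346.3117 K


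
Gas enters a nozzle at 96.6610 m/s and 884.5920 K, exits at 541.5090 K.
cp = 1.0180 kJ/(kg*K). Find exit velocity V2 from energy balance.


dT = 343.0830 K
2*cp*1000*dT = 698516.9880
V1^2 = 9343.3489
V2 = sqrt(707860.3369) = 841.3444 m/s

841.3444 m/s


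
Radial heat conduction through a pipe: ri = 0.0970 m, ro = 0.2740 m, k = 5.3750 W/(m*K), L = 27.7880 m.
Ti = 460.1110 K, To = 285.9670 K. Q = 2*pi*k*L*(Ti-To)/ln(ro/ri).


dT = 174.1440 K
ln(ro/ri) = 1.0384
Q = 2*pi*5.3750*27.7880*174.1440 / 1.0384 = 157380.9998 W

157380.9998 W


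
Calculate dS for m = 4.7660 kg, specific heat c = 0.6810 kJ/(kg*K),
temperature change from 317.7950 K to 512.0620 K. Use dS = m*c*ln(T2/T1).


T2/T1 = 1.6113
ln(T2/T1) = 0.4770
dS = 4.7660 * 0.6810 * 0.4770 = 1.5483 kJ/K

1.5483 kJ/K


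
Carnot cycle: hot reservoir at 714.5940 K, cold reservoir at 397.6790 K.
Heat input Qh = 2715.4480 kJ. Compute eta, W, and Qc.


eta = 1 - 397.6790/714.5940 = 0.4435
W = 0.4435 * 2715.4480 = 1204.2729 kJ
Qc = 2715.4480 - 1204.2729 = 1511.1751 kJ

eta = 44.3490%, W = 1204.2729 kJ, Qc = 1511.1751 kJ


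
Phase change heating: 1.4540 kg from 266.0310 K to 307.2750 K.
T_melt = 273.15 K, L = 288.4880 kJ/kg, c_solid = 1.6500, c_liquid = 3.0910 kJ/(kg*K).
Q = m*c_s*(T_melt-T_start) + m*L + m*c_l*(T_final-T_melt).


Q1 (sensible, solid) = 1.4540 * 1.6500 * 7.1190 = 17.0792 kJ
Q2 (latent) = 1.4540 * 288.4880 = 419.4616 kJ
Q3 (sensible, liquid) = 1.4540 * 3.0910 * 34.1250 = 153.3685 kJ
Q_total = 589.9092 kJ

589.9092 kJ
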